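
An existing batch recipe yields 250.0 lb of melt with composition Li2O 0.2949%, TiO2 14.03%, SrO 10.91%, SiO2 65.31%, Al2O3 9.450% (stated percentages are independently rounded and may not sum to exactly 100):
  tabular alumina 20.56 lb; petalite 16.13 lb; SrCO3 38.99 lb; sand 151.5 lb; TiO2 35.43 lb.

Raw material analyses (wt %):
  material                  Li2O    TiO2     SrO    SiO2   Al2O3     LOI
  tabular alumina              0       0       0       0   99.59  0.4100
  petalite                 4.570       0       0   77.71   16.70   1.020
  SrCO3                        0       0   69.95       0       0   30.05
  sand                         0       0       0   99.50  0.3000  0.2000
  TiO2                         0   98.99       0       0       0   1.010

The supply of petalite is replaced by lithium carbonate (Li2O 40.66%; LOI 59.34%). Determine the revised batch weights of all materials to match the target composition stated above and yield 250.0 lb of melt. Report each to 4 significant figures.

Revised batch per 250.0 lb melt:
  tabular alumina: 23.23 lb
  lithium carbonate: 1.813 lb
  SrCO3: 38.99 lb
  sand: 164.1 lb
  TiO2: 35.43 lb
Total batch = 263.6 lb; LOI loss = 13.57 lb

Every computation keeps full float precision at all times. Rounding to four significant digits governs every intermediate as printed. Every reported result is rounded exactly once; all derived quantities (the five compositions, ignition loss, net glass mass, the yield, totals) are recomputed from the weighed amounts per 250.0 lb of glass in exact precision as quoted within question or answer.
Oxide mass targets, per 250.0 lb melt:
  Li2O: 0.2949% × 250.0 = 0.7372 lb
  TiO2: 14.03% × 250.0 = 35.08 lb
  SrO: 10.91% × 250.0 = 27.28 lb
  SiO2: 65.31% × 250.0 = 163.3 lb
  Al2O3: 9.450% × 250.0 = 23.62 lb
Per-oxide balance check with the batch weights as given, versus the basis set out (oxide sums agree with the targets modulo rounding of the values):
  Li2O: 1.813·0.4066 = 0.7372 lb (target 0.7372 lb)
  TiO2: 35.43·0.9899 = 35.07 lb (target 35.08 lb)
  SrO: 38.99·0.6995 = 27.27 lb (target 27.28 lb)
  SiO2: 164.1·0.9950 = 163.3 lb (target 163.3 lb)
  Al2O3: 23.23·0.9959 + 164.1·0.003000 = 23.63 lb (target 23.62 lb)
Mass balance on the glass: total batch − LOI = 250.0 lb (the targets, summed, come to 250.0 lb; with the basis standing at 250.0 lb — a pure rounding effect).
Summing the batch: Σ batch = 263.6 lb; LOI removed, Σ of batch·LOI: 13.57 lb; glass ÷ batch gives a yield of 94.85%.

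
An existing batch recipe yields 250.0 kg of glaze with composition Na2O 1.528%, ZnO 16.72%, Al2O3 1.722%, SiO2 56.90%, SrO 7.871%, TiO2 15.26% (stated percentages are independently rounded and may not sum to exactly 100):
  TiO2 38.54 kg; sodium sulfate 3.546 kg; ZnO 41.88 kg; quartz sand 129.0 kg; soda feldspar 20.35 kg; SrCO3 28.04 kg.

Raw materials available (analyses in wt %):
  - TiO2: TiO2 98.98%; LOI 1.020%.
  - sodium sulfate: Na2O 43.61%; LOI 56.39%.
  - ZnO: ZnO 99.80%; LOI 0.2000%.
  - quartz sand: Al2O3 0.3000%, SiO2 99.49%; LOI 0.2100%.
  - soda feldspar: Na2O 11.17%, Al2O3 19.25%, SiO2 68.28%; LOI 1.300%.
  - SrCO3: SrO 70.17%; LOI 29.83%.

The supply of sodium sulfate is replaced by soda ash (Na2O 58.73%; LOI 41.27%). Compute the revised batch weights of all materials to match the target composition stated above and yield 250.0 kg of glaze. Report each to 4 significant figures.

Revised batch per 250.0 kg glaze:
  TiO2: 38.54 kg
  soda ash: 2.633 kg
  ZnO: 41.88 kg
  quartz sand: 129.0 kg
  soda feldspar: 20.35 kg
  SrCO3: 28.04 kg
Total batch = 260.4 kg; LOI loss = 10.46 kg

Values along the way are shown, rounded to 4 significant figures, between the steps. Each numeric step maintains full float precision through every step; exactly one rounding is applied to each reported result — derived quantities (net glass mass, six oxide percentages, totals, the yield, ignition loss) are computed in full float precision using the weight values for 250.0 kg of glass, as they appear in the problem or the answer.
The oxide mass targets at 250.0 kg glaze:
  Na2O: 1.528% × 250.0 = 3.820 kg
  ZnO: 16.72% × 250.0 = 41.80 kg
  Al2O3: 1.722% × 250.0 = 4.305 kg
  SiO2: 56.90% × 250.0 = 142.2 kg
  SrO: 7.871% × 250.0 = 19.68 kg
  TiO2: 15.26% × 250.0 = 38.15 kg
Verifying the oxide balance using the reported weights, against the basis in use (delivered sums recover each target exact up to rounding of places):
  Na2O: 2.633·0.5873 + 20.35·0.1117 = 3.819 kg (target 3.820 kg)
  ZnO: 41.88·0.9980 = 41.80 kg (target 41.80 kg)
  Al2O3: 129.0·0.003000 + 20.35·0.1925 = 4.304 kg (target 4.305 kg)
  SiO2: 129.0·0.9949 + 20.35·0.6828 = 142.2 kg (target 142.2 kg)
  SrO: 28.04·0.7017 = 19.68 kg (target 19.68 kg)
  TiO2: 38.54·0.9898 = 38.15 kg (target 38.15 kg)
Glass-mass sanity pass: Σ batch − LOI loss = 250.0 kg (per-oxide target masses sum to 250.0 kg; against the stated basis, 250.0 kg — rounding explains the deltas).
Whole-batch sum: Σ batch = 260.4 kg; the LOI term Σ batch·LOI equals 10.46 kg; as yield: glass ÷ batch → 95.98%.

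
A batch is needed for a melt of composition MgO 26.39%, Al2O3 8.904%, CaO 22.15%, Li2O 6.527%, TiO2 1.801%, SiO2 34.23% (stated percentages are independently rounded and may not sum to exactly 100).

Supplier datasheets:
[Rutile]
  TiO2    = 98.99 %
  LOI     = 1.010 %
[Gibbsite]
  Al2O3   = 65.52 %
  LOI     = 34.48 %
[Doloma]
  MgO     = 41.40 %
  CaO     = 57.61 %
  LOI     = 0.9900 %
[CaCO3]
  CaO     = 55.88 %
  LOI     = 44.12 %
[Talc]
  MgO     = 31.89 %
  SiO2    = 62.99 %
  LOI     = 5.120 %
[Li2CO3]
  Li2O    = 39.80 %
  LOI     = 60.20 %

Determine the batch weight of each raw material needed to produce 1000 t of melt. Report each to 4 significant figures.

Batch per 1000 t melt:
  Rutile: 18.19 t
  Gibbsite: 135.9 t
  Doloma: 218.8 t
  CaCO3: 170.8 t
  Talc: 543.4 t
  Li2CO3: 164.0 t
Total batch = 1251 t; LOI loss = 251.1 t; yield = 79.93%

Each numeric step carries exact precision at all times — mid-chain values are printed with 4-significant-digit rounding alongside each step — every reported figure is rounded only once. The derived quantities (six oxide percentages, ignition loss, glass mass, the totals, the yield) are computed starting from the weights at 1000 t of glass at full precision precisely as stated by the question or the answer.
The oxide mass targets at 1000 t melt:
  MgO: 26.39% × 1000 = 263.9 t
  Al2O3: 8.904% × 1000 = 89.04 t
  CaO: 22.15% × 1000 = 221.5 t
  Li2O: 6.527% × 1000 = 65.27 t
  TiO2: 1.801% × 1000 = 18.01 t
  SiO2: 34.23% × 1000 = 342.3 t
Oxide-by-oxide audit from the weights as reported, on the stated basis (each sum matches its target mass modulo rounding of the values):
  MgO: 218.8·0.4140 + 543.4·0.3189 = 263.9 t (target 263.9 t)
  Al2O3: 135.9·0.6552 = 89.04 t (target 89.04 t)
  CaO: 218.8·0.5761 + 170.8·0.5588 = 221.5 t (target 221.5 t)
  Li2O: 164.0·0.3980 = 65.27 t (target 65.27 t)
  TiO2: 18.19·0.9899 = 18.01 t (target 18.01 t)
  SiO2: 543.4·0.6299 = 342.3 t (target 342.3 t)
Glass-mass bookkeeping: batch Σ − ignition loss = 1000 t (summing oxide targets gives 1000 t; the stated basis being 1000 t — deltas are rounding alone).
Summing the batch: Σ batch = 1251 t; LOI loss = Σ batch·LOI = 251.1 t; glass ÷ batch gives a yield of 79.93%.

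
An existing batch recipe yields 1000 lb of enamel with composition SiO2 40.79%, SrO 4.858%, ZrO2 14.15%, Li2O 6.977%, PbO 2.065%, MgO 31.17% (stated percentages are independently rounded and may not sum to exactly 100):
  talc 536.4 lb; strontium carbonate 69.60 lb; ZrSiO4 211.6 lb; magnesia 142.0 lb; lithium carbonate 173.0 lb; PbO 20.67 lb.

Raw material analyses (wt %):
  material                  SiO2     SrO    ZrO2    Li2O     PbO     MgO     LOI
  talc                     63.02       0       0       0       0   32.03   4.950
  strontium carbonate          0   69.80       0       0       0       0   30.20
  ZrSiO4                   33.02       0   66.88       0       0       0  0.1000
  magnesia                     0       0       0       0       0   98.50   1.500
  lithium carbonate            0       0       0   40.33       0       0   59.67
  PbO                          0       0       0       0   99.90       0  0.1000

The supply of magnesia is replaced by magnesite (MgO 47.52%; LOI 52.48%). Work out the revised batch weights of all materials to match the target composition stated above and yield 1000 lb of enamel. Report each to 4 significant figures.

Revised batch per 1000 lb enamel:
  talc: 536.4 lb
  strontium carbonate: 69.60 lb
  ZrSiO4: 211.6 lb
  magnesite: 294.4 lb
  lithium carbonate: 173.0 lb
  PbO: 20.67 lb
Total batch = 1306 lb; LOI loss = 305.5 lb

The working math carries exact precision in every operation. Working values appear rounded to four significant figures. Each reported result receives exactly one rounding — derived quantities are recomputed using the weight values per 1000 lb of glass at exact precision (ignition loss, the yield, the six compositions, glass mass, the totals) exactly as shown in the problem or the answer.
Per-oxide target masses for 1000 lb enamel:
  SiO2: 40.79% × 1000 = 407.9 lb
  SrO: 4.858% × 1000 = 48.58 lb
  ZrO2: 14.15% × 1000 = 141.5 lb
  Li2O: 6.977% × 1000 = 69.77 lb
  PbO: 2.065% × 1000 = 20.65 lb
  MgO: 31.17% × 1000 = 311.7 lb
Mass-balance tally per oxide on the weights just shown, on the stated basis (delivered sums recover each target up to rounding of the answer):
  SiO2: 536.4·0.6302 + 211.6·0.3302 = 407.9 lb (target 407.9 lb)
  SrO: 69.60·0.6980 = 48.58 lb (target 48.58 lb)
  ZrO2: 211.6·0.6688 = 141.5 lb (target 141.5 lb)
  Li2O: 173.0·0.4033 = 69.77 lb (target 69.77 lb)
  PbO: 20.67·0.9990 = 20.65 lb (target 20.65 lb)
  MgO: 536.4·0.3203 + 294.4·0.4752 = 311.7 lb (target 311.7 lb)
The glass-mass cross-check: total charge less LOI = 1000 lb (summing oxide targets gives 1000 lb; basis as stated: 1000 lb — any gap is answer rounding).
Batch grand total — Σ batch = 1306 lb; loss to ignition Σ batch·LOI = 305.5 lb; yield: glass divided by total = 76.60%.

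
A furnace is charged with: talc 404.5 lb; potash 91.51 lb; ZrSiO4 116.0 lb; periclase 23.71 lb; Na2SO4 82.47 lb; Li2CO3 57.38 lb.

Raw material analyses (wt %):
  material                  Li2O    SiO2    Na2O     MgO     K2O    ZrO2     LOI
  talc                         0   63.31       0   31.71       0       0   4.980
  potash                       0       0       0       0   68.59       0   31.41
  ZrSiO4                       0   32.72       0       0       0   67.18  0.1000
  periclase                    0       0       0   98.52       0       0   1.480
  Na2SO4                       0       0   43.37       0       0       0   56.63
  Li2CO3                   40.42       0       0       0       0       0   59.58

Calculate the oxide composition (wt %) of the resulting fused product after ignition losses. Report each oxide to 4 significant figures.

Glass mass = 645.3 lb (batch 775.6 − LOI 130.2).
Composition: Li2O 3.594%, SiO2 45.57%, Na2O 5.543%, MgO 23.50%, K2O 9.726%, ZrO2 12.08%

The intermediate values appear (rounded to 4 significant figures) between the steps — each numeric step maintains full precision at every stage — every reported figure includes exactly one rounding — derived quantities are recomputed from the batch weights for 645.3 lb of glass in exact precision (the yield, net glass mass, totals, ignition loss, six oxide percentages) as written in the problem or the answer.
Per-oxide mass from batch:
  Li2O: 57.38·0.4042 = 23.19 lb
  SiO2: 404.5·0.6331 + 116.0·0.3272 = 294.0 lb
  Na2O: 82.47·0.4337 = 35.77 lb
  MgO: 404.5·0.3171 + 23.71·0.9852 = 151.6 lb
  K2O: 91.51·0.6859 = 62.77 lb
  ZrO2: 116.0·0.6718 = 77.93 lb
LOI: 404.5·0.04980 + 91.51·0.3141 + 116.0·0.001000 + 23.71·0.01480 + 82.47·0.5663 + 57.38·0.5958 = 130.2 lb
The glass mass, total less LOI, = 775.6 − 130.2 = 645.3 lb (consistent with Σ oxide mass)
wt % = 100 × oxide mass / glass mass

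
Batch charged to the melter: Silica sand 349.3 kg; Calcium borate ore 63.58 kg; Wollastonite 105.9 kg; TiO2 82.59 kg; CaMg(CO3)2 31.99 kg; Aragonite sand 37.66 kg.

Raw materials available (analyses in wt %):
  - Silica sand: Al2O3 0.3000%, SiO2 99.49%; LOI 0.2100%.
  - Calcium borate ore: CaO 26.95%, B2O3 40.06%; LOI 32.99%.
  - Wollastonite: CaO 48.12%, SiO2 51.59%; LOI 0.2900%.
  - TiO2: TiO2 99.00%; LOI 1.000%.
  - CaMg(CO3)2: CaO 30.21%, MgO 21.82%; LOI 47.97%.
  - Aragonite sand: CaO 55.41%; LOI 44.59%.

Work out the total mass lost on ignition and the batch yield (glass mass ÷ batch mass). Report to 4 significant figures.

LOI loss = 54.98 kg; glass = 616.0 kg; yield = 91.81%

Full precision is maintained all the way through — mid-chain values are displayed, rounded to four significant digits, within the worked lines — exactly one rounding lands on every reported value — the derived quantities, which include LOI, net glass mass, yield, six oxide percentages, the totals, are re-derived in full precision, exactly as printed in either problem or answer, from the batch weights on 616.0 kg of glass.
Ignition loss by material:
  Silica sand: 349.3 × 0.002100 = 0.7335 kg
  Calcium borate ore: 63.58 × 0.3299 = 20.98 kg
  Wollastonite: 105.9 × 0.002900 = 0.3071 kg
  TiO2: 82.59 × 0.01000 = 0.8259 kg
  CaMg(CO3)2: 31.99 × 0.4797 = 15.35 kg
  Aragonite sand: 37.66 × 0.4459 = 16.79 kg
Total LOI = 54.98 kg
Glass = batch − LOI = 671.0 − 54.98 = 616.0 kg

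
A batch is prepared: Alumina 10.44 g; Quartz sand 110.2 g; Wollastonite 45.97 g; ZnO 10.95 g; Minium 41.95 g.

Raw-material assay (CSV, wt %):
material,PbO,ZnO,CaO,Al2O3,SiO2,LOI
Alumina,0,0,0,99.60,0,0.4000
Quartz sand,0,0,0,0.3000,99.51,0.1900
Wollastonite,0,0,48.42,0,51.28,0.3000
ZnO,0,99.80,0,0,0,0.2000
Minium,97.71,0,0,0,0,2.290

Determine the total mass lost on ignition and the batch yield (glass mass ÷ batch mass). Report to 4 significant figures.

LOI loss = 1.372 g; glass = 218.1 g; yield = 99.38%

Full precision is carried at each step — intermediates are displayed with 4-significant-figure rounding when written out; every reported figure takes a single rounding — all derived quantities are recomputed in exact precision (the yield, glass mass, totals, ignition loss, the five compositions) from the weighed amounts at 218.1 g of glass, exactly as printed in either problem or answer.
Per-material ignition loss:
  Alumina: 10.44 × 0.004000 = 0.04176 g
  Quartz sand: 110.2 × 0.001900 = 0.2094 g
  Wollastonite: 45.97 × 0.003000 = 0.1379 g
  ZnO: 10.95 × 0.002000 = 0.02190 g
  Minium: 41.95 × 0.02290 = 0.9607 g
Total LOI = 1.372 g
Glass = batch − LOI = 219.5 − 1.372 = 218.1 g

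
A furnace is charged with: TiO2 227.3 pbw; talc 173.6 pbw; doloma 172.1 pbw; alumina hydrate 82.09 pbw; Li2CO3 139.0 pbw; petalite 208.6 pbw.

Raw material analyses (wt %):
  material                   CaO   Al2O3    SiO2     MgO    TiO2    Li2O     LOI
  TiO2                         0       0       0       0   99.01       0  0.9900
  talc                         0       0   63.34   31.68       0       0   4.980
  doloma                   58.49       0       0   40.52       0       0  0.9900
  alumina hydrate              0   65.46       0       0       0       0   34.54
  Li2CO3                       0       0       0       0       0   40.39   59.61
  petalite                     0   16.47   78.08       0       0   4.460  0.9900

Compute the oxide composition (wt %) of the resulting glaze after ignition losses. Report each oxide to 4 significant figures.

The whole derivation runs at full float precision in every operation. The intermediate values appear, rounded to four significant digits, as written; every reported value is rounded only once; derived quantities, which include six oxide percentages, the totals, glass mass, yield, ignition loss, are computed in full float precision, as quoted within the problem or the answer, from the batch weights per 876.8 pbw of glass.
Oxide-by-oxide delivered mass:
  CaO: 172.1·0.5849 = 100.7 pbw
  Al2O3: 82.09·0.6546 + 208.6·0.1647 = 88.09 pbw
  SiO2: 173.6·0.6334 + 208.6·0.7808 = 272.8 pbw
  MgO: 173.6·0.3168 + 172.1·0.4052 = 124.7 pbw
  TiO2: 227.3·0.9901 = 225.0 pbw
  Li2O: 139.0·0.4039 + 208.6·0.04460 = 65.45 pbw
LOI: 227.3·0.009900 + 173.6·0.04980 + 172.1·0.009900 + 82.09·0.3454 + 139.0·0.5961 + 208.6·0.009900 = 125.9 pbw
The glass mass, total less LOI, = 1003 − 125.9 = 876.8 pbw (the oxide masses sum to this)
each oxide over glass, ×100, is wt %

Glass mass = 876.8 pbw (batch 1003 − LOI 125.9).
Composition: CaO 11.48%, Al2O3 10.05%, SiO2 31.12%, MgO 14.23%, TiO2 25.67%, Li2O 7.464%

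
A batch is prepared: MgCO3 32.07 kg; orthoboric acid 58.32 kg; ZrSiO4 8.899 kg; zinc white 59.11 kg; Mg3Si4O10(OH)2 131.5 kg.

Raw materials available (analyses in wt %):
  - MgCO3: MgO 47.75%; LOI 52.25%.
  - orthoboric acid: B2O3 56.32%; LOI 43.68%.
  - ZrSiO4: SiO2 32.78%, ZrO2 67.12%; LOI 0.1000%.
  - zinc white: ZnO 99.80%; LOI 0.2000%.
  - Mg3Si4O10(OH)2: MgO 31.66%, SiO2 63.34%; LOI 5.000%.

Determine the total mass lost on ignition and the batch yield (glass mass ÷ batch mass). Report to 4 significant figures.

Intermediates are printed rounded to 4 significant digits on the page — the working math holds exact precision end to end; every reported number includes exactly one rounding — all derived quantities (the yield, net glass mass, the totals, LOI, five oxide percentages) are computed at full precision from the weighed amounts at 241.0 kg of glass, exactly as printed in problem or answer.
Material-by-material LOI:
  MgCO3: 32.07 × 0.5225 = 16.76 kg
  orthoboric acid: 58.32 × 0.4368 = 25.47 kg
  ZrSiO4: 8.899 × 0.001000 = 0.008899 kg
  zinc white: 59.11 × 0.002000 = 0.1182 kg
  Mg3Si4O10(OH)2: 131.5 × 0.05000 = 6.575 kg
Total LOI = 48.93 kg
Glass = batch − LOI = 289.9 − 48.93 = 241.0 kg

LOI loss = 48.93 kg; glass = 241.0 kg; yield = 83.12%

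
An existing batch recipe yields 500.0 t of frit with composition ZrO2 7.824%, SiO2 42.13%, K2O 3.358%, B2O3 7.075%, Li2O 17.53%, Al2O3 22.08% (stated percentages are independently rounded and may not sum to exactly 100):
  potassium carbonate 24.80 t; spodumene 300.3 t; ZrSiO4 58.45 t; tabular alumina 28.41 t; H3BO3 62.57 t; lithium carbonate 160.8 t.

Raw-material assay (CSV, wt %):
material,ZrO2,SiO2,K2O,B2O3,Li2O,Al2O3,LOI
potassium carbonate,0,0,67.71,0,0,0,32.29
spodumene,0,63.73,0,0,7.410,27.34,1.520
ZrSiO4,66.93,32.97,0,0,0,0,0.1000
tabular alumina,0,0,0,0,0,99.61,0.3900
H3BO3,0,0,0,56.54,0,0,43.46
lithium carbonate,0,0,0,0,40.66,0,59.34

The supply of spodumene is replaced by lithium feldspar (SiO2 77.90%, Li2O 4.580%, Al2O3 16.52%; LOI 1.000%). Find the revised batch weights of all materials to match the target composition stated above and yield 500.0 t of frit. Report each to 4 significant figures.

Revised batch per 500.0 t frit:
  potassium carbonate: 24.80 t
  lithium feldspar: 245.7 t
  ZrSiO4: 58.45 t
  tabular alumina: 70.09 t
  H3BO3: 62.57 t
  lithium carbonate: 187.9 t
Total batch = 649.5 t; LOI loss = 149.5 t

All arithmetic maintains exact precision at each step — values along the way are printed, rounded to four significant figures, when written out. A single rounding finalizes each reported number; derived quantities (six oxide percentages, net glass mass, totals, LOI, the yield) are rebuilt starting from the weights per 500.0 t of glass at full precision as given in question or answer.
Per-oxide target masses for 500.0 t frit:
  ZrO2: 7.824% × 500.0 = 39.12 t
  SiO2: 42.13% × 500.0 = 210.6 t
  K2O: 3.358% × 500.0 = 16.79 t
  B2O3: 7.075% × 500.0 = 35.38 t
  Li2O: 17.53% × 500.0 = 87.65 t
  Al2O3: 22.08% × 500.0 = 110.4 t
Sums-versus-targets review using the reported weights, versus the basis set out (target by target, the sums agree once rounding is allowed for):
  ZrO2: 58.45·0.6693 = 39.12 t (target 39.12 t)
  SiO2: 245.7·0.7790 + 58.45·0.3297 = 210.7 t (target 210.6 t)
  K2O: 24.80·0.6771 = 16.79 t (target 16.79 t)
  B2O3: 62.57·0.5654 = 35.38 t (target 35.38 t)
  Li2O: 245.7·0.04580 + 187.9·0.4066 = 87.65 t (target 87.65 t)
  Al2O3: 245.7·0.1652 + 70.09·0.9961 = 110.4 t (target 110.4 t)
Glass-mass sanity pass: batch Σ − ignition loss = 500.0 t (oxide target masses add up to 500.0 t; basis as stated: 500.0 t — gaps are rounding artifacts).
Adding the batch up: Σ batch = 649.5 t; LOI removed, Σ of batch·LOI: 149.5 t; yield: glass divided by total = 76.98%.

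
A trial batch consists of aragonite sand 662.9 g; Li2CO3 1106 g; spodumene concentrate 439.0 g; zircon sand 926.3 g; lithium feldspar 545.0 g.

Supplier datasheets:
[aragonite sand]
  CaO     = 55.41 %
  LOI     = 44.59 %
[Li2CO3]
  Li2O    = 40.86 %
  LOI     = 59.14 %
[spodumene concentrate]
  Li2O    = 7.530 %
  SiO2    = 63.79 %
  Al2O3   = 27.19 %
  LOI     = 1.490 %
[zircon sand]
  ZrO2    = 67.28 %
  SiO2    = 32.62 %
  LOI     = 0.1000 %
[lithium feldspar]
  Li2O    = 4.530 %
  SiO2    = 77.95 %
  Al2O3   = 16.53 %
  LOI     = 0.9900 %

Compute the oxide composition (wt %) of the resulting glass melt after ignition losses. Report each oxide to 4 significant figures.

All arithmetic runs at full float precision all the way through; intermediates are printed rounded to four significant digits when written out. Each reported result takes just one rounding; the derived quantities are recomputed from the weighed amounts on 2717 g of glass at exact precision (yield, the totals, glass mass, LOI, the five compositions), as given in the question or the answer.
What the batch supplies per oxide:
  CaO: 662.9·0.5541 = 367.3 g
  Li2O: 1106·0.4086 + 439.0·0.07530 + 545.0·0.04530 = 509.7 g
  ZrO2: 926.3·0.6728 = 623.2 g
  SiO2: 439.0·0.6379 + 926.3·0.3262 + 545.0·0.7795 = 1007 g
  Al2O3: 439.0·0.2719 + 545.0·0.1653 = 209.5 g
LOI: 662.9·0.4459 + 1106·0.5914 + 439.0·0.01490 + 926.3·0.001000 + 545.0·0.009900 = 962.5 g
Net of LOI, the glass mass = 3679 − 962.5 = 2717 g (matching Σ of the oxides)
wt %: oxide over glass, times 100

Glass mass = 2717 g (batch 3679 − LOI 962.5).
Composition: CaO 13.52%, Li2O 18.76%, ZrO2 22.94%, SiO2 37.07%, Al2O3 7.710%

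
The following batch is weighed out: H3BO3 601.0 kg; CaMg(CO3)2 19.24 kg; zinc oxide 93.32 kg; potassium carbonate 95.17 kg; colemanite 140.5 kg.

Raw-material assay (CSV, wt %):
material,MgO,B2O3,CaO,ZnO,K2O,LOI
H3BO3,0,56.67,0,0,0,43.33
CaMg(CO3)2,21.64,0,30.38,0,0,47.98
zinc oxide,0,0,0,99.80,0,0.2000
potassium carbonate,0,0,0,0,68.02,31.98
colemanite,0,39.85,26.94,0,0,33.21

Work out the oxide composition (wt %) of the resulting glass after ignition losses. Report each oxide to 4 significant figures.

Glass mass = 602.3 kg (batch 949.2 − LOI 346.9).
Composition: MgO 0.6913%, B2O3 65.84%, CaO 7.255%, ZnO 15.46%, K2O 10.75%

Intermediates appear rounded to four significant figures between the steps — all internal work carries full precision at every stage. Exactly one rounding goes into each reported number — all derived quantities, which include the five compositions, net glass mass, the yield, totals, LOI, are rebuilt in exact precision, precisely as stated by problem or answer, starting from the weights on 602.3 kg of glass.
Delivered oxide masses:
  MgO: 19.24·0.2164 = 4.164 kg
  B2O3: 601.0·0.5667 + 140.5·0.3985 = 396.6 kg
  CaO: 19.24·0.3038 + 140.5·0.2694 = 43.70 kg
  ZnO: 93.32·0.9980 = 93.13 kg
  K2O: 95.17·0.6802 = 64.73 kg
LOI: 601.0·0.4333 + 19.24·0.4798 + 93.32·0.002000 + 95.17·0.3198 + 140.5·0.3321 = 346.9 kg
The glass mass, total less LOI, = 949.2 − 346.9 = 602.3 kg (= the summed oxide contributions)
oxide / glass × 100 gives the wt %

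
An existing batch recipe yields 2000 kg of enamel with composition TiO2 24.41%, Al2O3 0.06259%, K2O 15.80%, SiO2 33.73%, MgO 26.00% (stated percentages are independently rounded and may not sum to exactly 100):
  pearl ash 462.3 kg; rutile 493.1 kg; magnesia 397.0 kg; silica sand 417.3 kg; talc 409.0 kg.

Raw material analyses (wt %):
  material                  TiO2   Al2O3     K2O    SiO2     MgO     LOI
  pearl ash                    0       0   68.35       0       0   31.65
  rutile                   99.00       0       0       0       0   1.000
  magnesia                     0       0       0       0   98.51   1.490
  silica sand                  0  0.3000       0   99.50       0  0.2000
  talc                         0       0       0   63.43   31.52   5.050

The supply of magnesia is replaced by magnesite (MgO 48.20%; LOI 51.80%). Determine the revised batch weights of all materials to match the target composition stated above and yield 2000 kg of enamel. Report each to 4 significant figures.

Mid-chain values appear (rounded to 4 significant digits) across the worked steps — the whole derivation holds exact precision through the solve. A single rounding completes every reported value — all derived quantities, including glass mass, ignition loss, totals, five oxide percentages, the yield, are carried starting from the weights for 2000 kg of glass at exact precision, as set out in the question or the answer.
Target oxide masses per 2000 kg enamel:
  TiO2: 24.41% × 2000 = 488.2 kg
  Al2O3: 0.06259% × 2000 = 1.252 kg
  K2O: 15.80% × 2000 = 316.0 kg
  SiO2: 33.73% × 2000 = 674.6 kg
  MgO: 26.00% × 2000 = 520.0 kg
A balance pass over the oxides, using the reported weights, per the basis as stated (sums match the target masses exact up to rounding of places):
  TiO2: 493.1·0.9900 = 488.2 kg (target 488.2 kg)
  Al2O3: 417.3·0.003000 = 1.252 kg (target 1.252 kg)
  K2O: 462.3·0.6835 = 316.0 kg (target 316.0 kg)
  SiO2: 417.3·0.9950 + 409.0·0.6343 = 674.6 kg (target 674.6 kg)
  MgO: 811.4·0.4820 + 409.0·0.3152 = 520.0 kg (target 520.0 kg)
Glass-mass sanity pass: net batch after ignition = 2000 kg (oxide target masses add up to 2000 kg; versus the stated basis of 2000 kg — any gap is answer rounding).
Adding the batch up: Σ batch = 2593 kg; LOI loss = Σ batch·LOI = 593.0 kg; as yield: glass ÷ batch → 77.13%.

Revised batch per 2000 kg enamel:
  pearl ash: 462.3 kg
  rutile: 493.1 kg
  magnesite: 811.4 kg
  silica sand: 417.3 kg
  talc: 409.0 kg
Total batch = 2593 kg; LOI loss = 593.0 kg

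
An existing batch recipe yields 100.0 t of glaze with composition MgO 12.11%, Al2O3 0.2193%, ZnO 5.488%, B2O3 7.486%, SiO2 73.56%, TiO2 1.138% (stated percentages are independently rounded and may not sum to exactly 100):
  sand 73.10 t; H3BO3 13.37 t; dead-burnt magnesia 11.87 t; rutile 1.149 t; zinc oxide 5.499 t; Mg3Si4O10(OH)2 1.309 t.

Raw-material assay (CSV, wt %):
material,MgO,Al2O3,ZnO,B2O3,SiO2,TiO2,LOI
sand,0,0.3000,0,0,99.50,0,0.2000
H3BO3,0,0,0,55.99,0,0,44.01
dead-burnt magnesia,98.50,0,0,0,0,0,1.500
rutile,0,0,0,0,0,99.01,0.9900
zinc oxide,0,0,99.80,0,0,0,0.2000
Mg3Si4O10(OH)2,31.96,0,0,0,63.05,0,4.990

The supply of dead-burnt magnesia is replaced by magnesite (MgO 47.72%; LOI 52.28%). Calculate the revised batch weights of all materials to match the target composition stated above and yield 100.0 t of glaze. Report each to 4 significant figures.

Mid-chain values are shown, rounded to 4 significant figures, at each printed step; all arithmetic carries full float precision at each step — each reported figure sees exactly one rounding; all derived quantities (the totals, glass mass, the six compositions, the yield, LOI) are computed at full float precision starting from the weights on 100.0 t of glass, as given in either problem or answer.
Oxide-by-oxide targets in 100.0 t glaze:
  MgO: 12.11% × 100.0 = 12.11 t
  Al2O3: 0.2193% × 100.0 = 0.2193 t
  ZnO: 5.488% × 100.0 = 5.488 t
  B2O3: 7.486% × 100.0 = 7.486 t
  SiO2: 73.56% × 100.0 = 73.56 t
  TiO2: 1.138% × 100.0 = 1.138 t
Balance tally, oxide-wise, using the reported weights, versus the basis set out (every target is met by its sum exact up to rounding of places):
  MgO: 24.50·0.4772 + 1.309·0.3196 = 12.11 t (target 12.11 t)
  Al2O3: 73.10·0.003000 = 0.2193 t (target 0.2193 t)
  ZnO: 5.499·0.9980 = 5.488 t (target 5.488 t)
  B2O3: 13.37·0.5599 = 7.486 t (target 7.486 t)
  SiO2: 73.10·0.9950 + 1.309·0.6305 = 73.56 t (target 73.56 t)
  TiO2: 1.149·0.9901 = 1.138 t (target 1.138 t)
The glass-mass cross-check: net batch after ignition = 100.0 t (summing oxide targets gives 100.0 t; the stated basis being 100.0 t — gaps are rounding artifacts).
Summing the batch: Σ batch = 118.9 t; ignition loss, Σ(batch × LOI) = 18.93 t; yield = glass ÷ total batch = 84.09%.

Revised batch per 100.0 t glaze:
  sand: 73.10 t
  H3BO3: 13.37 t
  magnesite: 24.50 t
  rutile: 1.149 t
  zinc oxide: 5.499 t
  Mg3Si4O10(OH)2: 1.309 t
Total batch = 118.9 t; LOI loss = 18.93 t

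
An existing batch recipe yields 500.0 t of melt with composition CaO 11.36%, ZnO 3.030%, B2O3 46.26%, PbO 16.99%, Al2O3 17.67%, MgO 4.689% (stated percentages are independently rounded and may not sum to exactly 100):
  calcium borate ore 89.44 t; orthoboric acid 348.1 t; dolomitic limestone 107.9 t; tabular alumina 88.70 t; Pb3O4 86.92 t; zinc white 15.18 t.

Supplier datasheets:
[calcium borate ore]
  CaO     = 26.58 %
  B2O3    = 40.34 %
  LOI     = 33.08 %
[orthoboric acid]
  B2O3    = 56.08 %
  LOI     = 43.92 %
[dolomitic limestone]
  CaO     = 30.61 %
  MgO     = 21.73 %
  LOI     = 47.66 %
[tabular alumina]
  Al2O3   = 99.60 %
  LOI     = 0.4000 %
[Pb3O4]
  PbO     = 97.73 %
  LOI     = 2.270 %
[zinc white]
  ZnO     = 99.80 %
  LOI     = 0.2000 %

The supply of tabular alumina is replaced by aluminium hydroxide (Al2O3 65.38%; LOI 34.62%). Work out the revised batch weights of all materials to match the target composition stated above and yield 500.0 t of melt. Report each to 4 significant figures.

Revised batch per 500.0 t melt:
  calcium borate ore: 89.44 t
  orthoboric acid: 348.1 t
  dolomitic limestone: 107.9 t
  aluminium hydroxide: 135.1 t
  Pb3O4: 86.92 t
  zinc white: 15.18 t
Total batch = 782.6 t; LOI loss = 282.7 t

Values along the way are shown (rounded to 4 significant figures) on the page. Every computation carries exact precision in every operation. Each reported value sees exactly one rounding. Derived quantities (yield, glass mass, ignition loss, six oxide percentages, totals) are rebuilt starting from the weights at 500.0 t of glass in full precision as given in question or answer.
The oxide mass targets at 500.0 t melt:
  CaO: 11.36% × 500.0 = 56.80 t
  ZnO: 3.030% × 500.0 = 15.15 t
  B2O3: 46.26% × 500.0 = 231.3 t
  PbO: 16.99% × 500.0 = 84.95 t
  Al2O3: 17.67% × 500.0 = 88.35 t
  MgO: 4.689% × 500.0 = 23.44 t
Checking each oxide sum from the weights as reported, under the basis named above (summed amounts equal target values once rounding is allowed for):
  CaO: 89.44·0.2658 + 107.9·0.3061 = 56.80 t (target 56.80 t)
  ZnO: 15.18·0.9980 = 15.15 t (target 15.15 t)
  B2O3: 89.44·0.4034 + 348.1·0.5608 = 231.3 t (target 231.3 t)
  PbO: 86.92·0.9773 = 84.95 t (target 84.95 t)
  Al2O3: 135.1·0.6538 = 88.33 t (target 88.35 t)
  MgO: 107.9·0.2173 = 23.45 t (target 23.44 t)
Glass-mass bookkeeping: total charge less LOI = 500.0 t (the targets, summed, come to 500.0 t; versus the stated basis of 500.0 t — gaps are rounding artifacts).
Batch total: Σ batch = 782.6 t; ignition loss, Σ(batch × LOI) = 282.7 t; as yield: glass ÷ batch → 63.88%.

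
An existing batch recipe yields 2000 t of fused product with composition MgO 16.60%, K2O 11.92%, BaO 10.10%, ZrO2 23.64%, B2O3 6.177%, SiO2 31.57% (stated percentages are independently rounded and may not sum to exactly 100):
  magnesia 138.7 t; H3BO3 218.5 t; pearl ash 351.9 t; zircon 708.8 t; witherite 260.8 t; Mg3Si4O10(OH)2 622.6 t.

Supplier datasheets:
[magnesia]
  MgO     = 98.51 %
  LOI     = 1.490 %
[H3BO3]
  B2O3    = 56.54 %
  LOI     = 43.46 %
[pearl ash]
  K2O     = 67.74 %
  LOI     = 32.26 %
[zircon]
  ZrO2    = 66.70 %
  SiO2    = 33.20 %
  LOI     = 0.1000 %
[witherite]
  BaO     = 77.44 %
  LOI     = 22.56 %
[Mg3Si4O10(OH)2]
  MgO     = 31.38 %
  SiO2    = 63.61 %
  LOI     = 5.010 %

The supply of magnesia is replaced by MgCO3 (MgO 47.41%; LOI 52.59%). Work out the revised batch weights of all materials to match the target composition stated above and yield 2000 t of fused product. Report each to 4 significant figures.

All arithmetic runs at exact precision from first step to last. Rounding to 4 significant figures applies to every mid-chain value as printed. Each reported figure is rounded exactly once; derived quantities (net glass mass, the totals, ignition loss, yield, the six compositions) are computed from the weighed amounts at 2000 t of glass in full float precision as set out in the problem or the answer.
Oxide-by-oxide targets in 2000 t fused product:
  MgO: 16.60% × 2000 = 332.0 t
  K2O: 11.92% × 2000 = 238.4 t
  BaO: 10.10% × 2000 = 202.0 t
  ZrO2: 23.64% × 2000 = 472.8 t
  B2O3: 6.177% × 2000 = 123.5 t
  SiO2: 31.57% × 2000 = 631.4 t
Mass-balance tally per oxide on the weights just shown, against the basis in use (oxide sums agree with the targets within answer rounding):
  MgO: 288.2·0.4741 + 622.6·0.3138 = 332.0 t (target 332.0 t)
  K2O: 351.9·0.6774 = 238.4 t (target 238.4 t)
  BaO: 260.8·0.7744 = 202.0 t (target 202.0 t)
  ZrO2: 708.8·0.6670 = 472.8 t (target 472.8 t)
  B2O3: 218.5·0.5654 = 123.5 t (target 123.5 t)
  SiO2: 708.8·0.3320 + 622.6·0.6361 = 631.4 t (target 631.4 t)
The glass-mass cross-check: net batch after ignition = 2000 t (oxide target masses add up to 2000 t; the stated basis being 2000 t — gaps are rounding artifacts).
Batch total: Σ batch = 2451 t; ignition loss, Σ(batch × LOI) = 450.8 t; the yield ratio, glass ÷ batch: 81.61%.

Revised batch per 2000 t fused product:
  MgCO3: 288.2 t
  H3BO3: 218.5 t
  pearl ash: 351.9 t
  zircon: 708.8 t
  witherite: 260.8 t
  Mg3Si4O10(OH)2: 622.6 t
Total batch = 2451 t; LOI loss = 450.8 t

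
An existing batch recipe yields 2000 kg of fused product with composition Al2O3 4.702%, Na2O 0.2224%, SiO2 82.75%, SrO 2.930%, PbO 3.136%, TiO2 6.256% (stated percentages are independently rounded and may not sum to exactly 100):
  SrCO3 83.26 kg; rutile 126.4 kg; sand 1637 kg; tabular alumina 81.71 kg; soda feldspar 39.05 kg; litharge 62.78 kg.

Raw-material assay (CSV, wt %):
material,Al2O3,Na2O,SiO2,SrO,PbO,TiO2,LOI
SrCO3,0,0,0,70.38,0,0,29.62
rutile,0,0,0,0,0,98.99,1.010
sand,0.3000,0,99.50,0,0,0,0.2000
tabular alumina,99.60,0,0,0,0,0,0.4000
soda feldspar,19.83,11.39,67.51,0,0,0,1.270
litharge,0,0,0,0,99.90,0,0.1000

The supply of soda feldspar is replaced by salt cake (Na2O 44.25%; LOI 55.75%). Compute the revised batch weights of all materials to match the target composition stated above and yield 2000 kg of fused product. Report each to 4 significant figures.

In-progress results are printed rounded off to 4 significant digits on the page. All arithmetic runs at full precision from first step to last. Every reported value is rounded exactly once. All derived quantities (yield, ignition loss, glass mass, six oxide percentages, totals) are computed in exact precision starting from the weights at 2000 kg of glass, exactly as shown in the problem or answer text.
The oxide mass targets at 2000 kg fused product:
  Al2O3: 4.702% × 2000 = 94.04 kg
  Na2O: 0.2224% × 2000 = 4.448 kg
  SiO2: 82.75% × 2000 = 1655 kg
  SrO: 2.930% × 2000 = 58.60 kg
  PbO: 3.136% × 2000 = 62.72 kg
  TiO2: 6.256% × 2000 = 125.1 kg
Checking each oxide sum applying the batch weights above, on the stated basis (sum by sum, the targets are met within answer rounding):
  Al2O3: 1663·0.003000 + 89.41·0.9960 = 94.04 kg (target 94.04 kg)
  Na2O: 10.05·0.4425 = 4.447 kg (target 4.448 kg)
  SiO2: 1663·0.9950 = 1655 kg (target 1655 kg)
  SrO: 83.26·0.7038 = 58.60 kg (target 58.60 kg)
  PbO: 62.78·0.9990 = 62.72 kg (target 62.72 kg)
  TiO2: 126.4·0.9899 = 125.1 kg (target 125.1 kg)
Mass balance on the glass: whole batch net of LOI = 2000 kg (the Σ of target masses is 2000 kg; stated basis 2000 kg — rounding explains the deltas).
Adding the batch up: Σ batch = 2035 kg; loss to ignition Σ batch·LOI = 35.29 kg; yield: glass divided by total = 98.27%.

Revised batch per 2000 kg fused product:
  SrCO3: 83.26 kg
  rutile: 126.4 kg
  sand: 1663 kg
  tabular alumina: 89.41 kg
  salt cake: 10.05 kg
  litharge: 62.78 kg
Total batch = 2035 kg; LOI loss = 35.29 kg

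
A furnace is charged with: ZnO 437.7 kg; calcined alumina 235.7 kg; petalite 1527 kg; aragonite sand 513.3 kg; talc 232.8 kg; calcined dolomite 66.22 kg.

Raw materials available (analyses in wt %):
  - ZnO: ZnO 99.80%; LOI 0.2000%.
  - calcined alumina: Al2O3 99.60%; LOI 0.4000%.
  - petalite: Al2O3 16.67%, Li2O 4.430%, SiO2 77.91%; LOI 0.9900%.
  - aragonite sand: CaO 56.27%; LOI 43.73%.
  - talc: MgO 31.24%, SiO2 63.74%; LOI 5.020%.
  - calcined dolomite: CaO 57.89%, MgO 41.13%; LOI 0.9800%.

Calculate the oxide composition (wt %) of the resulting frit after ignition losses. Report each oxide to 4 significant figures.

In-progress results are printed rounded off to 4 significant digits alongside each step — all internal work holds full float precision at every stage — each reported figure takes exactly one rounding — all derived quantities are computed at exact precision (yield, six oxide percentages, net glass mass, the totals, LOI) from the weighed amounts for 2759 kg of glass, as written in the question or the answer.
Delivered oxide masses:
  CaO: 513.3·0.5627 + 66.22·0.5789 = 327.2 kg
  Al2O3: 235.7·0.9960 + 1527·0.1667 = 489.3 kg
  ZnO: 437.7·0.9980 = 436.8 kg
  MgO: 232.8·0.3124 + 66.22·0.4113 = 99.96 kg
  Li2O: 1527·0.04430 = 67.65 kg
  SiO2: 1527·0.7791 + 232.8·0.6374 = 1338 kg
LOI: 437.7·0.002000 + 235.7·0.004000 + 1527·0.009900 + 513.3·0.4373 + 232.8·0.05020 + 66.22·0.009800 = 253.7 kg
Resulting glass, batch − LOI: 3013 − 253.7 = 2759 kg (consistent with Σ oxide mass)
wt % = 100 × oxide mass / glass mass

Glass mass = 2759 kg (batch 3013 − LOI 253.7).
Composition: CaO 11.86%, Al2O3 17.74%, ZnO 15.83%, MgO 3.623%, Li2O 2.452%, SiO2 48.50%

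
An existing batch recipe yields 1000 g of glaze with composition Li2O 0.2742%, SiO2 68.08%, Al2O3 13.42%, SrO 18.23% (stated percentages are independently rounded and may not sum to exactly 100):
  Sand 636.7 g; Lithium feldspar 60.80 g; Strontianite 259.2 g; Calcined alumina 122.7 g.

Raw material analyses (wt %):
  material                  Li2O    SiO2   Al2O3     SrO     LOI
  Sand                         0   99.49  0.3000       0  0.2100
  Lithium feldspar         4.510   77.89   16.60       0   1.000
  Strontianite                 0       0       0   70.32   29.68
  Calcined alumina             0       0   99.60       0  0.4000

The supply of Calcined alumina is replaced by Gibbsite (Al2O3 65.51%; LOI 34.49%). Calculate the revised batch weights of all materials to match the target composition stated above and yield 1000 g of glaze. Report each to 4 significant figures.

Revised batch per 1000 g glaze:
  Sand: 636.7 g
  Lithium feldspar: 60.80 g
  Strontianite: 259.2 g
  Gibbsite: 186.5 g
Total batch = 1143 g; LOI loss = 143.2 g

Values along the way are printed (rounded to four significant digits) across the worked steps; the working math carries full float precision from first step to last; exactly one rounding is applied to each reported result — derived quantities (ignition loss, glass mass, the four compositions, totals, the yield) are re-derived in full float precision using the weight values for 1000 g of glass exactly as shown in either problem or answer.
Target masses of each oxide per 1000 g glaze:
  Li2O: 0.2742% × 1000 = 2.742 g
  SiO2: 68.08% × 1000 = 680.8 g
  Al2O3: 13.42% × 1000 = 134.2 g
  SrO: 18.23% × 1000 = 182.3 g
Verifying the oxide balance from the weights as reported, per the basis as stated (sums match the target masses inside rounding margins):
  Li2O: 60.80·0.04510 = 2.742 g (target 2.742 g)
  SiO2: 636.7·0.9949 + 60.80·0.7789 = 680.8 g (target 680.8 g)
  Al2O3: 636.7·0.003000 + 60.80·0.1660 + 186.5·0.6551 = 134.2 g (target 134.2 g)
  SrO: 259.2·0.7032 = 182.3 g (target 182.3 g)
Glass mass check: total batch − LOI = 1000 g (per-oxide target masses sum to 1000 g; with the basis standing at 1000 g — gaps are rounding artifacts).
Batch grand total — Σ batch = 1143 g; ignition loss, Σ(batch × LOI) = 143.2 g; yield, glass over the total, = 87.47%.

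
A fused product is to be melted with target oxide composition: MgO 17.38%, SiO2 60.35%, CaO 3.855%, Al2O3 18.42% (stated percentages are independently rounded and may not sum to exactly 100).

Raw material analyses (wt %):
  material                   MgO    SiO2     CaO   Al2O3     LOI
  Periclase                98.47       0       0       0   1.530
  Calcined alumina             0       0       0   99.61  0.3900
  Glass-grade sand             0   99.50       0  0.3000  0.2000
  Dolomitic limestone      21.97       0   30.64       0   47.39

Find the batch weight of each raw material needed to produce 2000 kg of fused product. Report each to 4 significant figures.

Batch per 2000 kg fused product:
  Periclase: 296.9 kg
  Calcined alumina: 366.2 kg
  Glass-grade sand: 1213 kg
  Dolomitic limestone: 251.6 kg
Total batch = 2128 kg; LOI loss = 127.6 kg; yield = 94.00%

Every computation maintains full float precision in all steps; mid-chain values appear, rounded to four significant figures, when written out; each reported figure carries a single rounding; all derived quantities (the yield, glass mass, LOI, four oxide percentages, totals) are computed starting from the weights at 2000 kg of glass in full float precision, exactly as printed in either problem or answer.
Target oxide masses per 2000 kg fused product:
  MgO: 17.38% × 2000 = 347.6 kg
  SiO2: 60.35% × 2000 = 1207 kg
  CaO: 3.855% × 2000 = 77.10 kg
  Al2O3: 18.42% × 2000 = 368.4 kg
Per-oxide balance check applying the batch weights above, relative to the basis at hand (every target is met by its sum modulo rounding of the values):
  MgO: 296.9·0.9847 + 251.6·0.2197 = 347.6 kg (target 347.6 kg)
  SiO2: 1213·0.9950 = 1207 kg (target 1207 kg)
  CaO: 251.6·0.3064 = 77.09 kg (target 77.10 kg)
  Al2O3: 366.2·0.9961 + 1213·0.003000 = 368.4 kg (target 368.4 kg)
Glass-mass closure: whole batch net of LOI = 2000 kg (the targets, summed, come to 2000 kg; with the basis standing at 2000 kg — deltas are rounding alone).
Whole-batch sum: Σ batch = 2128 kg; Σ batch·LOI gives LOI loss = 127.6 kg; yield = glass ÷ total batch = 94.00%.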